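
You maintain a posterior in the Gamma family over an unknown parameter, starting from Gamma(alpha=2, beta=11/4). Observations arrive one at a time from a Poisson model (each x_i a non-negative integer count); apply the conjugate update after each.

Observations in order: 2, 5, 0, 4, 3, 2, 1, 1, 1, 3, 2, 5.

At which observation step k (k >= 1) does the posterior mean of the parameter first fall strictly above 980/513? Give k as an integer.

obs 1: x=2 → posterior Gamma(4, 15/4)
obs 2: x=5 → posterior Gamma(9, 19/4)
obs 3: x=0 → posterior Gamma(9, 23/4)
obs 4: x=4 → posterior Gamma(13, 27/4)
obs 5: x=3 → posterior Gamma(16, 31/4)
obs 6: x=2 → posterior Gamma(18, 35/4)
obs 7: x=1 → posterior Gamma(19, 39/4)
obs 8: x=1 → posterior Gamma(20, 43/4)
obs 9: x=1 → posterior Gamma(21, 47/4)
obs 10: x=3 → posterior Gamma(24, 51/4)
obs 11: x=2 → posterior Gamma(26, 55/4)
obs 12: x=5 → posterior Gamma(31, 59/4)

k = 4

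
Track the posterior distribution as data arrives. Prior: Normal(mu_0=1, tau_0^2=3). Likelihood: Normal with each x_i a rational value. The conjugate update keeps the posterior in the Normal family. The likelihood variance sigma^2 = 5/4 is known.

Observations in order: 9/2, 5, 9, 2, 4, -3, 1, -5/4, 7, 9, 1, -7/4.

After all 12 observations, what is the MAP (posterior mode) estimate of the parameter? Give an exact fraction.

443/149

obs 1: x=9/2 → posterior Normal(59/17, 15/17)
obs 2: x=5 → posterior Normal(119/29, 15/29)
obs 3: x=9 → posterior Normal(227/41, 15/41)
obs 4: x=2 → posterior Normal(251/53, 15/53)
obs 5: x=4 → posterior Normal(23/5, 3/13)
obs 6: x=-3 → posterior Normal(263/77, 15/77)
obs 7: x=1 → posterior Normal(275/89, 15/89)
obs 8: x=-5/4 → posterior Normal(260/101, 15/101)
obs 9: x=7 → posterior Normal(344/113, 15/113)
obs 10: x=9 → posterior Normal(452/125, 3/25)
obs 11: x=1 → posterior Normal(464/137, 15/137)
obs 12: x=-7/4 → posterior Normal(443/149, 15/149)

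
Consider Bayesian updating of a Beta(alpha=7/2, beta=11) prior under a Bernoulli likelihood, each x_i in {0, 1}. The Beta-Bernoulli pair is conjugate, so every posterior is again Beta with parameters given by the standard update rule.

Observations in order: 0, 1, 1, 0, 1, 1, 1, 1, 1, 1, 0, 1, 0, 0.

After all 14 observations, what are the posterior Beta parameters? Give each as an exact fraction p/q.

alpha=25/2, beta=16

obs 1: x=0 → posterior Beta(7/2, 12)
obs 2: x=1 → posterior Beta(9/2, 12)
obs 3: x=1 → posterior Beta(11/2, 12)
obs 4: x=0 → posterior Beta(11/2, 13)
obs 5: x=1 → posterior Beta(13/2, 13)
obs 6: x=1 → posterior Beta(15/2, 13)
obs 7: x=1 → posterior Beta(17/2, 13)
obs 8: x=1 → posterior Beta(19/2, 13)
obs 9: x=1 → posterior Beta(21/2, 13)
obs 10: x=1 → posterior Beta(23/2, 13)
obs 11: x=0 → posterior Beta(23/2, 14)
obs 12: x=1 → posterior Beta(25/2, 14)
obs 13: x=0 → posterior Beta(25/2, 15)
obs 14: x=0 → posterior Beta(25/2, 16)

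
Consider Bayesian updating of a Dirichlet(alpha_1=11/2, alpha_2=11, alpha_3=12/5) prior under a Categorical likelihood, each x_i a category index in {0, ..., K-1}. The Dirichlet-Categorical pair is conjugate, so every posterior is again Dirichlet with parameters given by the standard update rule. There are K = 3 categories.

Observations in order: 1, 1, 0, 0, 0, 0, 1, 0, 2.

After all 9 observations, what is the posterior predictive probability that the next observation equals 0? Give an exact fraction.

obs 1: x=1 → posterior Dirichlet(11/2, 12, 12/5)
obs 2: x=1 → posterior Dirichlet(11/2, 13, 12/5)
obs 3: x=0 → posterior Dirichlet(13/2, 13, 12/5)
obs 4: x=0 → posterior Dirichlet(15/2, 13, 12/5)
obs 5: x=0 → posterior Dirichlet(17/2, 13, 12/5)
obs 6: x=0 → posterior Dirichlet(19/2, 13, 12/5)
obs 7: x=1 → posterior Dirichlet(19/2, 14, 12/5)
obs 8: x=0 → posterior Dirichlet(21/2, 14, 12/5)
obs 9: x=2 → posterior Dirichlet(21/2, 14, 17/5)

35/93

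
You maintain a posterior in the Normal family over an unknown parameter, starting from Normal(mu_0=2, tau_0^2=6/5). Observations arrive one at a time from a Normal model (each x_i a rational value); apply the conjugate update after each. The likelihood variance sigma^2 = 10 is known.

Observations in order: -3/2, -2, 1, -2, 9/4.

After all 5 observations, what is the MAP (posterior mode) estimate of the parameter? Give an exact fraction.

obs 1: x=-3/2 → posterior Normal(13/8, 15/14)
obs 2: x=-2 → posterior Normal(79/62, 30/31)
obs 3: x=1 → posterior Normal(5/4, 15/17)
obs 4: x=-2 → posterior Normal(73/74, 30/37)
obs 5: x=9/4 → posterior Normal(173/160, 3/4)

173/160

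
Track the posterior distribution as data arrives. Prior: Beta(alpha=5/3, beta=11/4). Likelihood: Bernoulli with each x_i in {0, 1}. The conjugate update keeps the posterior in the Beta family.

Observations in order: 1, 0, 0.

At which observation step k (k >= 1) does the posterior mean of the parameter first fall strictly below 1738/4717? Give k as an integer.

k = 3

obs 1: x=1 → posterior Beta(8/3, 11/4)
obs 2: x=0 → posterior Beta(8/3, 15/4)
obs 3: x=0 → posterior Beta(8/3, 19/4)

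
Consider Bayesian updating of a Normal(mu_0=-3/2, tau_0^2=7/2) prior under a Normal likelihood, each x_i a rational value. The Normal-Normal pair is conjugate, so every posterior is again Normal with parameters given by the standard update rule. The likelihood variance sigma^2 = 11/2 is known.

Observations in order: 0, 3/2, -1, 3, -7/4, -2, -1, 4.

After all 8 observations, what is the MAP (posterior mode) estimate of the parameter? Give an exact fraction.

obs 1: x=0 → posterior Normal(-11/12, 77/36)
obs 2: x=3/2 → posterior Normal(-6/25, 77/50)
obs 3: x=-1 → posterior Normal(-13/32, 77/64)
obs 4: x=3 → posterior Normal(8/39, 77/78)
obs 5: x=-7/4 → posterior Normal(-17/184, 77/92)
obs 6: x=-2 → posterior Normal(-73/212, 77/106)
obs 7: x=-1 → posterior Normal(-101/240, 77/120)
obs 8: x=4 → posterior Normal(11/268, 77/134)

11/268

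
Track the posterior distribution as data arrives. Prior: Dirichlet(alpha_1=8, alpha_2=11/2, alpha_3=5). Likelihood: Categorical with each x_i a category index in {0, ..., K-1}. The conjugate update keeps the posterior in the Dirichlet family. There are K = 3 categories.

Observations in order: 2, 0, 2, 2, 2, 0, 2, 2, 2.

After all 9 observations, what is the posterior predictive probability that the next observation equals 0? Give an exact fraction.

4/11

obs 1: x=2 → posterior Dirichlet(8, 11/2, 6)
obs 2: x=0 → posterior Dirichlet(9, 11/2, 6)
obs 3: x=2 → posterior Dirichlet(9, 11/2, 7)
obs 4: x=2 → posterior Dirichlet(9, 11/2, 8)
obs 5: x=2 → posterior Dirichlet(9, 11/2, 9)
obs 6: x=0 → posterior Dirichlet(10, 11/2, 9)
obs 7: x=2 → posterior Dirichlet(10, 11/2, 10)
obs 8: x=2 → posterior Dirichlet(10, 11/2, 11)
obs 9: x=2 → posterior Dirichlet(10, 11/2, 12)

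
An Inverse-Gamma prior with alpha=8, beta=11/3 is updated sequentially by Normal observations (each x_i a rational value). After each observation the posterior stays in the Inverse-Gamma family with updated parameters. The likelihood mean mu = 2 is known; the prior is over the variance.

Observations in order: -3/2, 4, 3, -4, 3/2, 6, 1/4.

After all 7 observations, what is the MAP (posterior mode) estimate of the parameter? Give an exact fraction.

767/240

obs 1: x=-3/2 → posterior Inverse-Gamma(17/2, 235/24)
obs 2: x=4 → posterior Inverse-Gamma(9, 283/24)
obs 3: x=3 → posterior Inverse-Gamma(19/2, 295/24)
obs 4: x=-4 → posterior Inverse-Gamma(10, 727/24)
obs 5: x=3/2 → posterior Inverse-Gamma(21/2, 365/12)
obs 6: x=6 → posterior Inverse-Gamma(11, 461/12)
obs 7: x=1/4 → posterior Inverse-Gamma(23/2, 3835/96)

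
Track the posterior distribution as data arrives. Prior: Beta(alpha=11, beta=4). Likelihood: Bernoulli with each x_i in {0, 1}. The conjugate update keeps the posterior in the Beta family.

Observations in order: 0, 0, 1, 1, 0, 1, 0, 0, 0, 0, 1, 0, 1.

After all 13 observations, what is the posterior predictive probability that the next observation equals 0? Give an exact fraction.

3/7

obs 1: x=0 → posterior Beta(11, 5)
obs 2: x=0 → posterior Beta(11, 6)
obs 3: x=1 → posterior Beta(12, 6)
obs 4: x=1 → posterior Beta(13, 6)
obs 5: x=0 → posterior Beta(13, 7)
obs 6: x=1 → posterior Beta(14, 7)
obs 7: x=0 → posterior Beta(14, 8)
obs 8: x=0 → posterior Beta(14, 9)
obs 9: x=0 → posterior Beta(14, 10)
obs 10: x=0 → posterior Beta(14, 11)
obs 11: x=1 → posterior Beta(15, 11)
obs 12: x=0 → posterior Beta(15, 12)
obs 13: x=1 → posterior Beta(16, 12)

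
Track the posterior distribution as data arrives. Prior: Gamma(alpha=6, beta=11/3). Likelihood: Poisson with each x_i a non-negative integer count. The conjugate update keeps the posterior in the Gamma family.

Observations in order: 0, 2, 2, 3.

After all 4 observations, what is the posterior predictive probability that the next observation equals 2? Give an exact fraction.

obs 1: x=0 → posterior Gamma(6, 14/3)
obs 2: x=2 → posterior Gamma(8, 17/3)
obs 3: x=2 → posterior Gamma(10, 20/3)
obs 4: x=3 → posterior Gamma(13, 23/3)

31754290801997445129/129019949406594301952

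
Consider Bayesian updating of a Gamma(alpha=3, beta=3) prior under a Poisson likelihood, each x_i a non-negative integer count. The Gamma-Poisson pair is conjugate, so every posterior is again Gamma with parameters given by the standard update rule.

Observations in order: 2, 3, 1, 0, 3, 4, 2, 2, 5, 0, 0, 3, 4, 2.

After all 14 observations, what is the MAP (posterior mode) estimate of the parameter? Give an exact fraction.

33/17

obs 1: x=2 → posterior Gamma(5, 4)
obs 2: x=3 → posterior Gamma(8, 5)
obs 3: x=1 → posterior Gamma(9, 6)
obs 4: x=0 → posterior Gamma(9, 7)
obs 5: x=3 → posterior Gamma(12, 8)
obs 6: x=4 → posterior Gamma(16, 9)
obs 7: x=2 → posterior Gamma(18, 10)
obs 8: x=2 → posterior Gamma(20, 11)
obs 9: x=5 → posterior Gamma(25, 12)
obs 10: x=0 → posterior Gamma(25, 13)
obs 11: x=0 → posterior Gamma(25, 14)
obs 12: x=3 → posterior Gamma(28, 15)
obs 13: x=4 → posterior Gamma(32, 16)
obs 14: x=2 → posterior Gamma(34, 17)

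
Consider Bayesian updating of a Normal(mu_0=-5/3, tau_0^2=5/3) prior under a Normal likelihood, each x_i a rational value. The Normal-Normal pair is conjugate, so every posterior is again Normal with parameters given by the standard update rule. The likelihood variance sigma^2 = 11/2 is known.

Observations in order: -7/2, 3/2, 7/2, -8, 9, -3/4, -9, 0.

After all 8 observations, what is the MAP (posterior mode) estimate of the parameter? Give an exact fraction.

-255/226

obs 1: x=-7/2 → posterior Normal(-90/43, 55/43)
obs 2: x=3/2 → posterior Normal(-75/53, 55/53)
obs 3: x=7/2 → posterior Normal(-40/63, 55/63)
obs 4: x=-8 → posterior Normal(-120/73, 55/73)
obs 5: x=9 → posterior Normal(-30/83, 55/83)
obs 6: x=-3/4 → posterior Normal(-25/62, 55/93)
obs 7: x=-9 → posterior Normal(-255/206, 55/103)
obs 8: x=0 → posterior Normal(-255/226, 55/113)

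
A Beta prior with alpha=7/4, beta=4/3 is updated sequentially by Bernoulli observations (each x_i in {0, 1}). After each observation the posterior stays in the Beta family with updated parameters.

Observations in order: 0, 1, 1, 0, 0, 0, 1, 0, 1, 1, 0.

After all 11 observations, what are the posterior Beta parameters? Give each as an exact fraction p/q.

alpha=27/4, beta=22/3

obs 1: x=0 → posterior Beta(7/4, 7/3)
obs 2: x=1 → posterior Beta(11/4, 7/3)
obs 3: x=1 → posterior Beta(15/4, 7/3)
obs 4: x=0 → posterior Beta(15/4, 10/3)
obs 5: x=0 → posterior Beta(15/4, 13/3)
obs 6: x=0 → posterior Beta(15/4, 16/3)
obs 7: x=1 → posterior Beta(19/4, 16/3)
obs 8: x=0 → posterior Beta(19/4, 19/3)
obs 9: x=1 → posterior Beta(23/4, 19/3)
obs 10: x=1 → posterior Beta(27/4, 19/3)
obs 11: x=0 → posterior Beta(27/4, 22/3)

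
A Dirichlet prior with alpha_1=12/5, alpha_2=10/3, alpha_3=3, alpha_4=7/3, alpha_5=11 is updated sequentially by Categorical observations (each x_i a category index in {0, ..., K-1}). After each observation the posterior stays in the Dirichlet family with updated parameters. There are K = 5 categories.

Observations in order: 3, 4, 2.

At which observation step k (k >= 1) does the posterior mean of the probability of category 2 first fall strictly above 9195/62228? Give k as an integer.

obs 1: x=3 → posterior Dirichlet(12/5, 10/3, 3, 10/3, 11)
obs 2: x=4 → posterior Dirichlet(12/5, 10/3, 3, 10/3, 12)
obs 3: x=2 → posterior Dirichlet(12/5, 10/3, 4, 10/3, 12)

k = 3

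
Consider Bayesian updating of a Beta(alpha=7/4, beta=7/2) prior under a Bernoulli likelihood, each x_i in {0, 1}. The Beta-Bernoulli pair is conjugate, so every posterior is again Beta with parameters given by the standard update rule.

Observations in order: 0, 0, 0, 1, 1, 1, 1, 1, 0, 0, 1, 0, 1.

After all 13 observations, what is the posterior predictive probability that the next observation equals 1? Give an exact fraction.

obs 1: x=0 → posterior Beta(7/4, 9/2)
obs 2: x=0 → posterior Beta(7/4, 11/2)
obs 3: x=0 → posterior Beta(7/4, 13/2)
obs 4: x=1 → posterior Beta(11/4, 13/2)
obs 5: x=1 → posterior Beta(15/4, 13/2)
obs 6: x=1 → posterior Beta(19/4, 13/2)
obs 7: x=1 → posterior Beta(23/4, 13/2)
obs 8: x=1 → posterior Beta(27/4, 13/2)
obs 9: x=0 → posterior Beta(27/4, 15/2)
obs 10: x=0 → posterior Beta(27/4, 17/2)
obs 11: x=1 → posterior Beta(31/4, 17/2)
obs 12: x=0 → posterior Beta(31/4, 19/2)
obs 13: x=1 → posterior Beta(35/4, 19/2)

35/73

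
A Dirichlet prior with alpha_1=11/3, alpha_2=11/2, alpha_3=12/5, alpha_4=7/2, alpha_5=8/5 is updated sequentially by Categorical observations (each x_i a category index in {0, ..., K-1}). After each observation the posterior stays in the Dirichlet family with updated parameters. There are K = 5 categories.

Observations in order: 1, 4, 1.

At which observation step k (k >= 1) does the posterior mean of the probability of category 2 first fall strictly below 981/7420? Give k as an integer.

obs 1: x=1 → posterior Dirichlet(11/3, 13/2, 12/5, 7/2, 8/5)
obs 2: x=4 → posterior Dirichlet(11/3, 13/2, 12/5, 7/2, 13/5)
obs 3: x=1 → posterior Dirichlet(11/3, 15/2, 12/5, 7/2, 13/5)

k = 2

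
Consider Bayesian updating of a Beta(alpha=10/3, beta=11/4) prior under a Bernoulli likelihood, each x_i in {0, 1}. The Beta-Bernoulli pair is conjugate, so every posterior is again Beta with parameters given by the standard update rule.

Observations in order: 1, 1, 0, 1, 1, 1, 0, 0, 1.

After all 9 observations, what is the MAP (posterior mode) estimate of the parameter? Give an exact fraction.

obs 1: x=1 → posterior Beta(13/3, 11/4)
obs 2: x=1 → posterior Beta(16/3, 11/4)
obs 3: x=0 → posterior Beta(16/3, 15/4)
obs 4: x=1 → posterior Beta(19/3, 15/4)
obs 5: x=1 → posterior Beta(22/3, 15/4)
obs 6: x=1 → posterior Beta(25/3, 15/4)
obs 7: x=0 → posterior Beta(25/3, 19/4)
obs 8: x=0 → posterior Beta(25/3, 23/4)
obs 9: x=1 → posterior Beta(28/3, 23/4)

100/157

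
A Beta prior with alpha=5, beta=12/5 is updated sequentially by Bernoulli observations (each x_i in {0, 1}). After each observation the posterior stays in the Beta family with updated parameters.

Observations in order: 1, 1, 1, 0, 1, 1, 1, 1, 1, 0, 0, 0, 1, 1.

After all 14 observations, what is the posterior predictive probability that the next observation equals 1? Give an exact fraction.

75/107

obs 1: x=1 → posterior Beta(6, 12/5)
obs 2: x=1 → posterior Beta(7, 12/5)
obs 3: x=1 → posterior Beta(8, 12/5)
obs 4: x=0 → posterior Beta(8, 17/5)
obs 5: x=1 → posterior Beta(9, 17/5)
obs 6: x=1 → posterior Beta(10, 17/5)
obs 7: x=1 → posterior Beta(11, 17/5)
obs 8: x=1 → posterior Beta(12, 17/5)
obs 9: x=1 → posterior Beta(13, 17/5)
obs 10: x=0 → posterior Beta(13, 22/5)
obs 11: x=0 → posterior Beta(13, 27/5)
obs 12: x=0 → posterior Beta(13, 32/5)
obs 13: x=1 → posterior Beta(14, 32/5)
obs 14: x=1 → posterior Beta(15, 32/5)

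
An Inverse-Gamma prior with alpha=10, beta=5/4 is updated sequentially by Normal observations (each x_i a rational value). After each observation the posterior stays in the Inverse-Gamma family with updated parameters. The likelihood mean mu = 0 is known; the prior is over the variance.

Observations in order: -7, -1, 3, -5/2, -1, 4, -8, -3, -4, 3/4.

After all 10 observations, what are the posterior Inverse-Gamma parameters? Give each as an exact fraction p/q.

alpha=15, beta=2789/32

obs 1: x=-7 → posterior Inverse-Gamma(21/2, 103/4)
obs 2: x=-1 → posterior Inverse-Gamma(11, 105/4)
obs 3: x=3 → posterior Inverse-Gamma(23/2, 123/4)
obs 4: x=-5/2 → posterior Inverse-Gamma(12, 271/8)
obs 5: x=-1 → posterior Inverse-Gamma(25/2, 275/8)
obs 6: x=4 → posterior Inverse-Gamma(13, 339/8)
obs 7: x=-8 → posterior Inverse-Gamma(27/2, 595/8)
obs 8: x=-3 → posterior Inverse-Gamma(14, 631/8)
obs 9: x=-4 → posterior Inverse-Gamma(29/2, 695/8)
obs 10: x=3/4 → posterior Inverse-Gamma(15, 2789/32)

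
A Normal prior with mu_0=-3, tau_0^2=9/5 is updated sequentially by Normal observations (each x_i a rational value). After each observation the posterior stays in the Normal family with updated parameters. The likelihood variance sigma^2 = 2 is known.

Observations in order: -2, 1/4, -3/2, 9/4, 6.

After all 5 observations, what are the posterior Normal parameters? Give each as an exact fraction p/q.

obs 1: x=-2 → posterior Normal(-48/19, 18/19)
obs 2: x=1/4 → posterior Normal(-183/112, 9/14)
obs 3: x=-3/2 → posterior Normal(-237/148, 18/37)
obs 4: x=9/4 → posterior Normal(-39/46, 9/23)
obs 5: x=6 → posterior Normal(3/11, 18/55)

mu_0=3/11, tau_0^2=18/55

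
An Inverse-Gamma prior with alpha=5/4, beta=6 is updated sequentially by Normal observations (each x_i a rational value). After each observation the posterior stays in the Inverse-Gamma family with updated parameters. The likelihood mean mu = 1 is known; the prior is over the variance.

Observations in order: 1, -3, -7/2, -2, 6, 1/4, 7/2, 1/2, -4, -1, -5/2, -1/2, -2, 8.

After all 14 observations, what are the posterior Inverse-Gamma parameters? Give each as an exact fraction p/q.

alpha=33/4, beta=3053/32

obs 1: x=1 → posterior Inverse-Gamma(7/4, 6)
obs 2: x=-3 → posterior Inverse-Gamma(9/4, 14)
obs 3: x=-7/2 → posterior Inverse-Gamma(11/4, 193/8)
obs 4: x=-2 → posterior Inverse-Gamma(13/4, 229/8)
obs 5: x=6 → posterior Inverse-Gamma(15/4, 329/8)
obs 6: x=1/4 → posterior Inverse-Gamma(17/4, 1325/32)
obs 7: x=7/2 → posterior Inverse-Gamma(19/4, 1425/32)
obs 8: x=1/2 → posterior Inverse-Gamma(21/4, 1429/32)
obs 9: x=-4 → posterior Inverse-Gamma(23/4, 1829/32)
obs 10: x=-1 → posterior Inverse-Gamma(25/4, 1893/32)
obs 11: x=-5/2 → posterior Inverse-Gamma(27/4, 2089/32)
obs 12: x=-1/2 → posterior Inverse-Gamma(29/4, 2125/32)
obs 13: x=-2 → posterior Inverse-Gamma(31/4, 2269/32)
obs 14: x=8 → posterior Inverse-Gamma(33/4, 3053/32)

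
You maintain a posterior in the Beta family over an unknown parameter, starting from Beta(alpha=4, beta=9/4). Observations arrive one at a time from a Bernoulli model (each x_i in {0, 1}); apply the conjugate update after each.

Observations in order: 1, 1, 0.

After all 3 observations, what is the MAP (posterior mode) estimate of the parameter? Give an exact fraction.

20/29

obs 1: x=1 → posterior Beta(5, 9/4)
obs 2: x=1 → posterior Beta(6, 9/4)
obs 3: x=0 → posterior Beta(6, 13/4)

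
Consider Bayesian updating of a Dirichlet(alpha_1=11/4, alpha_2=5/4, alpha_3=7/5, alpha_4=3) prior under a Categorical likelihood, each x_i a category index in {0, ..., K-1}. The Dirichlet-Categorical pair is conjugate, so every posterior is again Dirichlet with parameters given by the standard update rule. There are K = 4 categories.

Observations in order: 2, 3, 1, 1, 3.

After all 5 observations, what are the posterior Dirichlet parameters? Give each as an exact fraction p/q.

obs 1: x=2 → posterior Dirichlet(11/4, 5/4, 12/5, 3)
obs 2: x=3 → posterior Dirichlet(11/4, 5/4, 12/5, 4)
obs 3: x=1 → posterior Dirichlet(11/4, 9/4, 12/5, 4)
obs 4: x=1 → posterior Dirichlet(11/4, 13/4, 12/5, 4)
obs 5: x=3 → posterior Dirichlet(11/4, 13/4, 12/5, 5)

alpha_1=11/4, alpha_2=13/4, alpha_3=12/5, alpha_4=5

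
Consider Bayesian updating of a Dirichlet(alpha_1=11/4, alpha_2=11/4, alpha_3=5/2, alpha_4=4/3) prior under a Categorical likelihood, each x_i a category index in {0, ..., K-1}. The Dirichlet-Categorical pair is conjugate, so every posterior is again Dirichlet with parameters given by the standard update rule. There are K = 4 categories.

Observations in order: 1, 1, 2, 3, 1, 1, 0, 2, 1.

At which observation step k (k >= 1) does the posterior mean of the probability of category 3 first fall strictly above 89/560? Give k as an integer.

k = 4

obs 1: x=1 → posterior Dirichlet(11/4, 15/4, 5/2, 4/3)
obs 2: x=1 → posterior Dirichlet(11/4, 19/4, 5/2, 4/3)
obs 3: x=2 → posterior Dirichlet(11/4, 19/4, 7/2, 4/3)
obs 4: x=3 → posterior Dirichlet(11/4, 19/4, 7/2, 7/3)
obs 5: x=1 → posterior Dirichlet(11/4, 23/4, 7/2, 7/3)
obs 6: x=1 → posterior Dirichlet(11/4, 27/4, 7/2, 7/3)
obs 7: x=0 → posterior Dirichlet(15/4, 27/4, 7/2, 7/3)
obs 8: x=2 → posterior Dirichlet(15/4, 27/4, 9/2, 7/3)
obs 9: x=1 → posterior Dirichlet(15/4, 31/4, 9/2, 7/3)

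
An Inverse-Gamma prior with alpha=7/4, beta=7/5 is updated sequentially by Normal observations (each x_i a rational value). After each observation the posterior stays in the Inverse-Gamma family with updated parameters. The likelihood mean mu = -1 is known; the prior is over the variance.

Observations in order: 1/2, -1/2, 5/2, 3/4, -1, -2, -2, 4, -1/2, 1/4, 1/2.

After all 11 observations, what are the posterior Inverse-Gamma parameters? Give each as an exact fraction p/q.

obs 1: x=1/2 → posterior Inverse-Gamma(9/4, 101/40)
obs 2: x=-1/2 → posterior Inverse-Gamma(11/4, 53/20)
obs 3: x=5/2 → posterior Inverse-Gamma(13/4, 351/40)
obs 4: x=3/4 → posterior Inverse-Gamma(15/4, 1649/160)
obs 5: x=-1 → posterior Inverse-Gamma(17/4, 1649/160)
obs 6: x=-2 → posterior Inverse-Gamma(19/4, 1729/160)
obs 7: x=-2 → posterior Inverse-Gamma(21/4, 1809/160)
obs 8: x=4 → posterior Inverse-Gamma(23/4, 3809/160)
obs 9: x=-1/2 → posterior Inverse-Gamma(25/4, 3829/160)
obs 10: x=1/4 → posterior Inverse-Gamma(27/4, 1977/80)
obs 11: x=1/2 → posterior Inverse-Gamma(29/4, 2067/80)

alpha=29/4, beta=2067/80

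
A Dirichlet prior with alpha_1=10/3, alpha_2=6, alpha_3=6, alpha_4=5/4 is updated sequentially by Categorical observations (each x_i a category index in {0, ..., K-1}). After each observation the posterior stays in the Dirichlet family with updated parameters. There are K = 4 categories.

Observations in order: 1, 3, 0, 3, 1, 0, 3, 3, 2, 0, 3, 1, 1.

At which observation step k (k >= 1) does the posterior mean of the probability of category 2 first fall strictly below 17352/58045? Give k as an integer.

k = 4

obs 1: x=1 → posterior Dirichlet(10/3, 7, 6, 5/4)
obs 2: x=3 → posterior Dirichlet(10/3, 7, 6, 9/4)
obs 3: x=0 → posterior Dirichlet(13/3, 7, 6, 9/4)
obs 4: x=3 → posterior Dirichlet(13/3, 7, 6, 13/4)
obs 5: x=1 → posterior Dirichlet(13/3, 8, 6, 13/4)
obs 6: x=0 → posterior Dirichlet(16/3, 8, 6, 13/4)
obs 7: x=3 → posterior Dirichlet(16/3, 8, 6, 17/4)
obs 8: x=3 → posterior Dirichlet(16/3, 8, 6, 21/4)
obs 9: x=2 → posterior Dirichlet(16/3, 8, 7, 21/4)
obs 10: x=0 → posterior Dirichlet(19/3, 8, 7, 21/4)
obs 11: x=3 → posterior Dirichlet(19/3, 8, 7, 25/4)
obs 12: x=1 → posterior Dirichlet(19/3, 9, 7, 25/4)
obs 13: x=1 → posterior Dirichlet(19/3, 10, 7, 25/4)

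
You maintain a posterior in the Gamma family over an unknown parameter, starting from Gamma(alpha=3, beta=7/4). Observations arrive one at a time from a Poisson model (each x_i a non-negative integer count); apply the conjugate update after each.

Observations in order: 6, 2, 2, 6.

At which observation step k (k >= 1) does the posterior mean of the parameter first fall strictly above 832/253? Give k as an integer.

obs 1: x=6 → posterior Gamma(9, 11/4)
obs 2: x=2 → posterior Gamma(11, 15/4)
obs 3: x=2 → posterior Gamma(13, 19/4)
obs 4: x=6 → posterior Gamma(19, 23/4)

k = 4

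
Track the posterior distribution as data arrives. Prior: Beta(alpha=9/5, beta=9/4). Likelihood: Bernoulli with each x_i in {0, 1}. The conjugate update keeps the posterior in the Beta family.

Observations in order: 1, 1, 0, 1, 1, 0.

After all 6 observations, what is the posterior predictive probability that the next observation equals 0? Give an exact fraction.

85/201

obs 1: x=1 → posterior Beta(14/5, 9/4)
obs 2: x=1 → posterior Beta(19/5, 9/4)
obs 3: x=0 → posterior Beta(19/5, 13/4)
obs 4: x=1 → posterior Beta(24/5, 13/4)
obs 5: x=1 → posterior Beta(29/5, 13/4)
obs 6: x=0 → posterior Beta(29/5, 17/4)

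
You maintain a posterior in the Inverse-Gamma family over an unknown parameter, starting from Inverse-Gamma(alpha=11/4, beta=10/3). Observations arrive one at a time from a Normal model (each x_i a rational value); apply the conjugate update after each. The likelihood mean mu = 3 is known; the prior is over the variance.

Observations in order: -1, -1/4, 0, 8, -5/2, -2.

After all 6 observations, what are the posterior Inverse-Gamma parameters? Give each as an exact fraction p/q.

alpha=23/4, beta=5879/96

obs 1: x=-1 → posterior Inverse-Gamma(13/4, 34/3)
obs 2: x=-1/4 → posterior Inverse-Gamma(15/4, 1595/96)
obs 3: x=0 → posterior Inverse-Gamma(17/4, 2027/96)
obs 4: x=8 → posterior Inverse-Gamma(19/4, 3227/96)
obs 5: x=-5/2 → posterior Inverse-Gamma(21/4, 4679/96)
obs 6: x=-2 → posterior Inverse-Gamma(23/4, 5879/96)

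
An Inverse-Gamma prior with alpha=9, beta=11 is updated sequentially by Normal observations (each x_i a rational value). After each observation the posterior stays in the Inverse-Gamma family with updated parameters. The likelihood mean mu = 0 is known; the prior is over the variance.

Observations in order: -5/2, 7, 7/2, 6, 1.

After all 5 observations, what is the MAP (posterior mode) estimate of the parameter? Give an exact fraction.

253/50

obs 1: x=-5/2 → posterior Inverse-Gamma(19/2, 113/8)
obs 2: x=7 → posterior Inverse-Gamma(10, 309/8)
obs 3: x=7/2 → posterior Inverse-Gamma(21/2, 179/4)
obs 4: x=6 → posterior Inverse-Gamma(11, 251/4)
obs 5: x=1 → posterior Inverse-Gamma(23/2, 253/4)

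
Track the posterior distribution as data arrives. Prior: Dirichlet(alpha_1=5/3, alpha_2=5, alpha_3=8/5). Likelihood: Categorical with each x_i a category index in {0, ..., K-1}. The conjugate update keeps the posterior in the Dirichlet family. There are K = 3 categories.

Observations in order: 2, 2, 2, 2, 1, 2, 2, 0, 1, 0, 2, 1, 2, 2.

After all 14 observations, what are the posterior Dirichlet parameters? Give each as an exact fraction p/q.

obs 1: x=2 → posterior Dirichlet(5/3, 5, 13/5)
obs 2: x=2 → posterior Dirichlet(5/3, 5, 18/5)
obs 3: x=2 → posterior Dirichlet(5/3, 5, 23/5)
obs 4: x=2 → posterior Dirichlet(5/3, 5, 28/5)
obs 5: x=1 → posterior Dirichlet(5/3, 6, 28/5)
obs 6: x=2 → posterior Dirichlet(5/3, 6, 33/5)
obs 7: x=2 → posterior Dirichlet(5/3, 6, 38/5)
obs 8: x=0 → posterior Dirichlet(8/3, 6, 38/5)
obs 9: x=1 → posterior Dirichlet(8/3, 7, 38/5)
obs 10: x=0 → posterior Dirichlet(11/3, 7, 38/5)
obs 11: x=2 → posterior Dirichlet(11/3, 7, 43/5)
obs 12: x=1 → posterior Dirichlet(11/3, 8, 43/5)
obs 13: x=2 → posterior Dirichlet(11/3, 8, 48/5)
obs 14: x=2 → posterior Dirichlet(11/3, 8, 53/5)

alpha_1=11/3, alpha_2=8, alpha_3=53/5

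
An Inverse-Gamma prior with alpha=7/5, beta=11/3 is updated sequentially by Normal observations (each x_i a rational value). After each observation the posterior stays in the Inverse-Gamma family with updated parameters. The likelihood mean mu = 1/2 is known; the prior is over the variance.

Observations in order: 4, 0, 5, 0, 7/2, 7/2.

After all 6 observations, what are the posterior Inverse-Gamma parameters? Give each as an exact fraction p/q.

alpha=22/5, beta=175/6

obs 1: x=4 → posterior Inverse-Gamma(19/10, 235/24)
obs 2: x=0 → posterior Inverse-Gamma(12/5, 119/12)
obs 3: x=5 → posterior Inverse-Gamma(29/10, 481/24)
obs 4: x=0 → posterior Inverse-Gamma(17/5, 121/6)
obs 5: x=7/2 → posterior Inverse-Gamma(39/10, 74/3)
obs 6: x=7/2 → posterior Inverse-Gamma(22/5, 175/6)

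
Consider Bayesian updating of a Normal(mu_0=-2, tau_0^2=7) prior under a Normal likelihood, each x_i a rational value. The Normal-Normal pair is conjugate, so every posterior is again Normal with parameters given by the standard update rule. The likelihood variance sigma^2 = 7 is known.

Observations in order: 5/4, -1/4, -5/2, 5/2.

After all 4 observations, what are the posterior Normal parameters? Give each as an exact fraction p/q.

obs 1: x=5/4 → posterior Normal(-3/8, 7/2)
obs 2: x=-1/4 → posterior Normal(-1/3, 7/3)
obs 3: x=-5/2 → posterior Normal(-7/8, 7/4)
obs 4: x=5/2 → posterior Normal(-1/5, 7/5)

mu_0=-1/5, tau_0^2=7/5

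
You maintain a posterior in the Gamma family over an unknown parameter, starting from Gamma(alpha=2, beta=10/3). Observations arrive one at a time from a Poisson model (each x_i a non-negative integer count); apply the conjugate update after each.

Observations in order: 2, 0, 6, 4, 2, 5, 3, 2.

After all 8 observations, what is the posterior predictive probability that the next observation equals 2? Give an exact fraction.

obs 1: x=2 → posterior Gamma(4, 13/3)
obs 2: x=0 → posterior Gamma(4, 16/3)
obs 3: x=6 → posterior Gamma(10, 19/3)
obs 4: x=4 → posterior Gamma(14, 22/3)
obs 5: x=2 → posterior Gamma(16, 25/3)
obs 6: x=5 → posterior Gamma(21, 28/3)
obs 7: x=3 → posterior Gamma(24, 31/3)
obs 8: x=2 → posterior Gamma(26, 34/3)

20797037217025527842546668580585320526905344/81217248802771228597652036390959994837496721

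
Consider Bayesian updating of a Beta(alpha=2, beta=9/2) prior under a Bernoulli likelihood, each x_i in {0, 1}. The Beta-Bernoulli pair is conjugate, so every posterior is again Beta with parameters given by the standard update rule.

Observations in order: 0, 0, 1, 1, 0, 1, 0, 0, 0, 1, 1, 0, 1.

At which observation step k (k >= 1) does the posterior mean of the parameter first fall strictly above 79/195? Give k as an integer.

obs 1: x=0 → posterior Beta(2, 11/2)
obs 2: x=0 → posterior Beta(2, 13/2)
obs 3: x=1 → posterior Beta(3, 13/2)
obs 4: x=1 → posterior Beta(4, 13/2)
obs 5: x=0 → posterior Beta(4, 15/2)
obs 6: x=1 → posterior Beta(5, 15/2)
obs 7: x=0 → posterior Beta(5, 17/2)
obs 8: x=0 → posterior Beta(5, 19/2)
obs 9: x=0 → posterior Beta(5, 21/2)
obs 10: x=1 → posterior Beta(6, 21/2)
obs 11: x=1 → posterior Beta(7, 21/2)
obs 12: x=0 → posterior Beta(7, 23/2)
obs 13: x=1 → posterior Beta(8, 23/2)

k = 13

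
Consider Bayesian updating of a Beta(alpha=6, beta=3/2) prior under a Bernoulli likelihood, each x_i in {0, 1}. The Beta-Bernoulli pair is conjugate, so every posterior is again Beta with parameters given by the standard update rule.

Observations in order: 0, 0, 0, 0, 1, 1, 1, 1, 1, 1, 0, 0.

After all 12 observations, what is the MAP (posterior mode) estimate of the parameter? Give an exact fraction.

22/35

obs 1: x=0 → posterior Beta(6, 5/2)
obs 2: x=0 → posterior Beta(6, 7/2)
obs 3: x=0 → posterior Beta(6, 9/2)
obs 4: x=0 → posterior Beta(6, 11/2)
obs 5: x=1 → posterior Beta(7, 11/2)
obs 6: x=1 → posterior Beta(8, 11/2)
obs 7: x=1 → posterior Beta(9, 11/2)
obs 8: x=1 → posterior Beta(10, 11/2)
obs 9: x=1 → posterior Beta(11, 11/2)
obs 10: x=1 → posterior Beta(12, 11/2)
obs 11: x=0 → posterior Beta(12, 13/2)
obs 12: x=0 → posterior Beta(12, 15/2)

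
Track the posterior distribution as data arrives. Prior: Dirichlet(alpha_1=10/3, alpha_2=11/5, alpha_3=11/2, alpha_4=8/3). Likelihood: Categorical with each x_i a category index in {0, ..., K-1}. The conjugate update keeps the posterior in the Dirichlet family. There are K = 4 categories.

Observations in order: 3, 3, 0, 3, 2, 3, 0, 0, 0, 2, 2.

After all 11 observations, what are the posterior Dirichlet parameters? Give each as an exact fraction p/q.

obs 1: x=3 → posterior Dirichlet(10/3, 11/5, 11/2, 11/3)
obs 2: x=3 → posterior Dirichlet(10/3, 11/5, 11/2, 14/3)
obs 3: x=0 → posterior Dirichlet(13/3, 11/5, 11/2, 14/3)
obs 4: x=3 → posterior Dirichlet(13/3, 11/5, 11/2, 17/3)
obs 5: x=2 → posterior Dirichlet(13/3, 11/5, 13/2, 17/3)
obs 6: x=3 → posterior Dirichlet(13/3, 11/5, 13/2, 20/3)
obs 7: x=0 → posterior Dirichlet(16/3, 11/5, 13/2, 20/3)
obs 8: x=0 → posterior Dirichlet(19/3, 11/5, 13/2, 20/3)
obs 9: x=0 → posterior Dirichlet(22/3, 11/5, 13/2, 20/3)
obs 10: x=2 → posterior Dirichlet(22/3, 11/5, 15/2, 20/3)
obs 11: x=2 → posterior Dirichlet(22/3, 11/5, 17/2, 20/3)

alpha_1=22/3, alpha_2=11/5, alpha_3=17/2, alpha_4=20/3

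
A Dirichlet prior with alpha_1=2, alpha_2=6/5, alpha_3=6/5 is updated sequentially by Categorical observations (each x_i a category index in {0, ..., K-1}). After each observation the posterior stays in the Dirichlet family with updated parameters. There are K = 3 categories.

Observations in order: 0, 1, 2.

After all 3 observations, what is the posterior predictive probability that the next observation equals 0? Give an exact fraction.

obs 1: x=0 → posterior Dirichlet(3, 6/5, 6/5)
obs 2: x=1 → posterior Dirichlet(3, 11/5, 6/5)
obs 3: x=2 → posterior Dirichlet(3, 11/5, 11/5)

15/37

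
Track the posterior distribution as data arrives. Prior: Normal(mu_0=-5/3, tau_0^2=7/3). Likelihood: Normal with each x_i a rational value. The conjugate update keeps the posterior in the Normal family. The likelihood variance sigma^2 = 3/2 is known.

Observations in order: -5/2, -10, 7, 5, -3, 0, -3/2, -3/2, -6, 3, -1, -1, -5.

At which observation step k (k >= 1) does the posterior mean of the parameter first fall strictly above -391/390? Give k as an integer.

obs 1: x=-5/2 → posterior Normal(-50/23, 21/23)
obs 2: x=-10 → posterior Normal(-190/37, 21/37)
obs 3: x=7 → posterior Normal(-92/51, 7/17)
obs 4: x=5 → posterior Normal(-22/65, 21/65)
obs 5: x=-3 → posterior Normal(-64/79, 21/79)
obs 6: x=0 → posterior Normal(-64/93, 7/31)
obs 7: x=-3/2 → posterior Normal(-85/107, 21/107)
obs 8: x=-3/2 → posterior Normal(-106/121, 21/121)
obs 9: x=-6 → posterior Normal(-38/27, 7/45)
obs 10: x=3 → posterior Normal(-148/149, 21/149)
obs 11: x=-1 → posterior Normal(-162/163, 21/163)
obs 12: x=-1 → posterior Normal(-176/177, 7/59)
obs 13: x=-5 → posterior Normal(-246/191, 21/191)

k = 4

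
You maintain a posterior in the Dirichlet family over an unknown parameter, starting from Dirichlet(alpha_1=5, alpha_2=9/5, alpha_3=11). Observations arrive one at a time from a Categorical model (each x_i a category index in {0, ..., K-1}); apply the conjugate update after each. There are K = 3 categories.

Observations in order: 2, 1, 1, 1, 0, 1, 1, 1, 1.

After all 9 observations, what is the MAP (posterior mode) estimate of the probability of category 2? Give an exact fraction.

obs 1: x=2 → posterior Dirichlet(5, 9/5, 12)
obs 2: x=1 → posterior Dirichlet(5, 14/5, 12)
obs 3: x=1 → posterior Dirichlet(5, 19/5, 12)
obs 4: x=1 → posterior Dirichlet(5, 24/5, 12)
obs 5: x=0 → posterior Dirichlet(6, 24/5, 12)
obs 6: x=1 → posterior Dirichlet(6, 29/5, 12)
obs 7: x=1 → posterior Dirichlet(6, 34/5, 12)
obs 8: x=1 → posterior Dirichlet(6, 39/5, 12)
obs 9: x=1 → posterior Dirichlet(6, 44/5, 12)

55/119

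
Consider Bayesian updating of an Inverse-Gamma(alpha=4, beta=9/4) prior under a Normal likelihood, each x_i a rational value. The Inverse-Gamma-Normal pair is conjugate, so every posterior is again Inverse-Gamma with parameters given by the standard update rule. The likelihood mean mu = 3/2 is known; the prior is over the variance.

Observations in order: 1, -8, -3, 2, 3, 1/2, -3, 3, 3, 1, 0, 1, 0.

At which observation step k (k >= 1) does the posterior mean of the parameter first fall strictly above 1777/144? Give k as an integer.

k = 3

obs 1: x=1 → posterior Inverse-Gamma(9/2, 19/8)
obs 2: x=-8 → posterior Inverse-Gamma(5, 95/2)
obs 3: x=-3 → posterior Inverse-Gamma(11/2, 461/8)
obs 4: x=2 → posterior Inverse-Gamma(6, 231/4)
obs 5: x=3 → posterior Inverse-Gamma(13/2, 471/8)
obs 6: x=1/2 → posterior Inverse-Gamma(7, 475/8)
obs 7: x=-3 → posterior Inverse-Gamma(15/2, 139/2)
obs 8: x=3 → posterior Inverse-Gamma(8, 565/8)
obs 9: x=3 → posterior Inverse-Gamma(17/2, 287/4)
obs 10: x=1 → posterior Inverse-Gamma(9, 575/8)
obs 11: x=0 → posterior Inverse-Gamma(19/2, 73)
obs 12: x=1 → posterior Inverse-Gamma(10, 585/8)
obs 13: x=0 → posterior Inverse-Gamma(21/2, 297/4)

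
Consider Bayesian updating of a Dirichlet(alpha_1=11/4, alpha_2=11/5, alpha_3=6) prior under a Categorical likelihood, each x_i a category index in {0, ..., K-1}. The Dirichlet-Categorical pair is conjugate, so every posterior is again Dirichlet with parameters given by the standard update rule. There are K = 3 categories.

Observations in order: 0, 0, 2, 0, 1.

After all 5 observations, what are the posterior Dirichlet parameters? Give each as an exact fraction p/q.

obs 1: x=0 → posterior Dirichlet(15/4, 11/5, 6)
obs 2: x=0 → posterior Dirichlet(19/4, 11/5, 6)
obs 3: x=2 → posterior Dirichlet(19/4, 11/5, 7)
obs 4: x=0 → posterior Dirichlet(23/4, 11/5, 7)
obs 5: x=1 → posterior Dirichlet(23/4, 16/5, 7)

alpha_1=23/4, alpha_2=16/5, alpha_3=7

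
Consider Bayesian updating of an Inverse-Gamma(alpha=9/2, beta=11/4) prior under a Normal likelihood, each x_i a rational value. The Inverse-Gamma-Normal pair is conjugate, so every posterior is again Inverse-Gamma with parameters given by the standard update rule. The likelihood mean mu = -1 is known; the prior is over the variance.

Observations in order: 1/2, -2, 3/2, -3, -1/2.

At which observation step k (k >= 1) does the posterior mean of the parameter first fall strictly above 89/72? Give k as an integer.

obs 1: x=1/2 → posterior Inverse-Gamma(5, 31/8)
obs 2: x=-2 → posterior Inverse-Gamma(11/2, 35/8)
obs 3: x=3/2 → posterior Inverse-Gamma(6, 15/2)
obs 4: x=-3 → posterior Inverse-Gamma(13/2, 19/2)
obs 5: x=-1/2 → posterior Inverse-Gamma(7, 77/8)

k = 3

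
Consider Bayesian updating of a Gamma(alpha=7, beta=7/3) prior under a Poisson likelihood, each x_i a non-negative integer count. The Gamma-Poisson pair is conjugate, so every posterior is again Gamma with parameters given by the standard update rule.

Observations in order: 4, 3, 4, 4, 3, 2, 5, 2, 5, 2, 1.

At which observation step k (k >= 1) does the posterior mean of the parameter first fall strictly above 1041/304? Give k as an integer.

obs 1: x=4 → posterior Gamma(11, 10/3)
obs 2: x=3 → posterior Gamma(14, 13/3)
obs 3: x=4 → posterior Gamma(18, 16/3)
obs 4: x=4 → posterior Gamma(22, 19/3)
obs 5: x=3 → posterior Gamma(25, 22/3)
obs 6: x=2 → posterior Gamma(27, 25/3)
obs 7: x=5 → posterior Gamma(32, 28/3)
obs 8: x=2 → posterior Gamma(34, 31/3)
obs 9: x=5 → posterior Gamma(39, 34/3)
obs 10: x=2 → posterior Gamma(41, 37/3)
obs 11: x=1 → posterior Gamma(42, 40/3)

k = 4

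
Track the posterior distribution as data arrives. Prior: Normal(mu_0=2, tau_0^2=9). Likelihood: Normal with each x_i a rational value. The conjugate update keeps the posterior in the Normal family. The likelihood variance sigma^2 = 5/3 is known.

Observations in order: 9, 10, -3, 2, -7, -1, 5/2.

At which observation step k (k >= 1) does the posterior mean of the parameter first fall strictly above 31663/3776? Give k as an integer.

k = 2

obs 1: x=9 → posterior Normal(253/32, 45/32)
obs 2: x=10 → posterior Normal(523/59, 45/59)
obs 3: x=-3 → posterior Normal(221/43, 45/86)
obs 4: x=2 → posterior Normal(496/113, 45/113)
obs 5: x=-7 → posterior Normal(307/140, 9/28)
obs 6: x=-1 → posterior Normal(280/167, 45/167)
obs 7: x=5/2 → posterior Normal(695/388, 45/194)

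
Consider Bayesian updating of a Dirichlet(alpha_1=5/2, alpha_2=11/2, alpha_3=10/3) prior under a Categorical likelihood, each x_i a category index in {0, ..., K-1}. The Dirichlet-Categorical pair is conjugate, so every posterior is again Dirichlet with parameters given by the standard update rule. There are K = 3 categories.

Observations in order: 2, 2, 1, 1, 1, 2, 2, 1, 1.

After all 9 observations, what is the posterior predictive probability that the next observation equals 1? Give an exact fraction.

63/122

obs 1: x=2 → posterior Dirichlet(5/2, 11/2, 13/3)
obs 2: x=2 → posterior Dirichlet(5/2, 11/2, 16/3)
obs 3: x=1 → posterior Dirichlet(5/2, 13/2, 16/3)
obs 4: x=1 → posterior Dirichlet(5/2, 15/2, 16/3)
obs 5: x=1 → posterior Dirichlet(5/2, 17/2, 16/3)
obs 6: x=2 → posterior Dirichlet(5/2, 17/2, 19/3)
obs 7: x=2 → posterior Dirichlet(5/2, 17/2, 22/3)
obs 8: x=1 → posterior Dirichlet(5/2, 19/2, 22/3)
obs 9: x=1 → posterior Dirichlet(5/2, 21/2, 22/3)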